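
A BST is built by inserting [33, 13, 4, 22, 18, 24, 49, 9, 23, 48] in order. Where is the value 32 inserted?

Starting tree (level order): [33, 13, 49, 4, 22, 48, None, None, 9, 18, 24, None, None, None, None, None, None, 23]
Insertion path: 33 -> 13 -> 22 -> 24
Result: insert 32 as right child of 24
Final tree (level order): [33, 13, 49, 4, 22, 48, None, None, 9, 18, 24, None, None, None, None, None, None, 23, 32]


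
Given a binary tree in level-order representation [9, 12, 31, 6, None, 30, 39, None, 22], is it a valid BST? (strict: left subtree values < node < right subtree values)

Level-order array: [9, 12, 31, 6, None, 30, 39, None, 22]
Validate using subtree bounds (lo, hi): at each node, require lo < value < hi,
then recurse left with hi=value and right with lo=value.
Preorder trace (stopping at first violation):
  at node 9 with bounds (-inf, +inf): OK
  at node 12 with bounds (-inf, 9): VIOLATION
Node 12 violates its bound: not (-inf < 12 < 9).
Result: Not a valid BST


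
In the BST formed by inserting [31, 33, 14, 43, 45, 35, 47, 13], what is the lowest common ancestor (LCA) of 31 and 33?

Tree insertion order: [31, 33, 14, 43, 45, 35, 47, 13]
Tree (level-order array): [31, 14, 33, 13, None, None, 43, None, None, 35, 45, None, None, None, 47]
In a BST, the LCA of p=31, q=33 is the first node v on the
root-to-leaf path with p <= v <= q (go left if both < v, right if both > v).
Walk from root:
  at 31: 31 <= 31 <= 33, this is the LCA
LCA = 31


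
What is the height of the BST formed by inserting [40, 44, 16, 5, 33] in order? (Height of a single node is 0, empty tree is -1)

Insertion order: [40, 44, 16, 5, 33]
Tree (level-order array): [40, 16, 44, 5, 33]
Compute height bottom-up (empty subtree = -1):
  height(5) = 1 + max(-1, -1) = 0
  height(33) = 1 + max(-1, -1) = 0
  height(16) = 1 + max(0, 0) = 1
  height(44) = 1 + max(-1, -1) = 0
  height(40) = 1 + max(1, 0) = 2
Height = 2


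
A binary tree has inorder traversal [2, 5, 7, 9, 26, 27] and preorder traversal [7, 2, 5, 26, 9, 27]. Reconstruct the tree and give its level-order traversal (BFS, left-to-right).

Inorder:  [2, 5, 7, 9, 26, 27]
Preorder: [7, 2, 5, 26, 9, 27]
Algorithm: preorder visits root first, so consume preorder in order;
for each root, split the current inorder slice at that value into
left-subtree inorder and right-subtree inorder, then recurse.
Recursive splits:
  root=7; inorder splits into left=[2, 5], right=[9, 26, 27]
  root=2; inorder splits into left=[], right=[5]
  root=5; inorder splits into left=[], right=[]
  root=26; inorder splits into left=[9], right=[27]
  root=9; inorder splits into left=[], right=[]
  root=27; inorder splits into left=[], right=[]
Reconstructed level-order: [7, 2, 26, 5, 9, 27]


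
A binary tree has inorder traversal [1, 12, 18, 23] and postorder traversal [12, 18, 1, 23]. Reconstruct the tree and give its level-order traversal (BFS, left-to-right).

Inorder:   [1, 12, 18, 23]
Postorder: [12, 18, 1, 23]
Algorithm: postorder visits root last, so walk postorder right-to-left;
each value is the root of the current inorder slice — split it at that
value, recurse on the right subtree first, then the left.
Recursive splits:
  root=23; inorder splits into left=[1, 12, 18], right=[]
  root=1; inorder splits into left=[], right=[12, 18]
  root=18; inorder splits into left=[12], right=[]
  root=12; inorder splits into left=[], right=[]
Reconstructed level-order: [23, 1, 18, 12]


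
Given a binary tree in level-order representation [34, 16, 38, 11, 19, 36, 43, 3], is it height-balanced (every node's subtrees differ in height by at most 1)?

Tree (level-order array): [34, 16, 38, 11, 19, 36, 43, 3]
Definition: a tree is height-balanced if, at every node, |h(left) - h(right)| <= 1 (empty subtree has height -1).
Bottom-up per-node check:
  node 3: h_left=-1, h_right=-1, diff=0 [OK], height=0
  node 11: h_left=0, h_right=-1, diff=1 [OK], height=1
  node 19: h_left=-1, h_right=-1, diff=0 [OK], height=0
  node 16: h_left=1, h_right=0, diff=1 [OK], height=2
  node 36: h_left=-1, h_right=-1, diff=0 [OK], height=0
  node 43: h_left=-1, h_right=-1, diff=0 [OK], height=0
  node 38: h_left=0, h_right=0, diff=0 [OK], height=1
  node 34: h_left=2, h_right=1, diff=1 [OK], height=3
All nodes satisfy the balance condition.
Result: Balanced


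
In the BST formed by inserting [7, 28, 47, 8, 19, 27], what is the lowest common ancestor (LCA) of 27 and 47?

Tree insertion order: [7, 28, 47, 8, 19, 27]
Tree (level-order array): [7, None, 28, 8, 47, None, 19, None, None, None, 27]
In a BST, the LCA of p=27, q=47 is the first node v on the
root-to-leaf path with p <= v <= q (go left if both < v, right if both > v).
Walk from root:
  at 7: both 27 and 47 > 7, go right
  at 28: 27 <= 28 <= 47, this is the LCA
LCA = 28


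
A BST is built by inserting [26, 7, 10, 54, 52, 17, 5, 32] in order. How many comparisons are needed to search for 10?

Search path for 10: 26 -> 7 -> 10
Found: True
Comparisons: 3


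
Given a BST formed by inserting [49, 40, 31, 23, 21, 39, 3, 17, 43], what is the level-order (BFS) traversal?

Tree insertion order: [49, 40, 31, 23, 21, 39, 3, 17, 43]
Tree (level-order array): [49, 40, None, 31, 43, 23, 39, None, None, 21, None, None, None, 3, None, None, 17]
BFS from the root, enqueuing left then right child of each popped node:
  queue [49] -> pop 49, enqueue [40], visited so far: [49]
  queue [40] -> pop 40, enqueue [31, 43], visited so far: [49, 40]
  queue [31, 43] -> pop 31, enqueue [23, 39], visited so far: [49, 40, 31]
  queue [43, 23, 39] -> pop 43, enqueue [none], visited so far: [49, 40, 31, 43]
  queue [23, 39] -> pop 23, enqueue [21], visited so far: [49, 40, 31, 43, 23]
  queue [39, 21] -> pop 39, enqueue [none], visited so far: [49, 40, 31, 43, 23, 39]
  queue [21] -> pop 21, enqueue [3], visited so far: [49, 40, 31, 43, 23, 39, 21]
  queue [3] -> pop 3, enqueue [17], visited so far: [49, 40, 31, 43, 23, 39, 21, 3]
  queue [17] -> pop 17, enqueue [none], visited so far: [49, 40, 31, 43, 23, 39, 21, 3, 17]
Result: [49, 40, 31, 43, 23, 39, 21, 3, 17]


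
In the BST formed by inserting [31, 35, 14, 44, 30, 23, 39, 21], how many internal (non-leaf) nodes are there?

Tree built from: [31, 35, 14, 44, 30, 23, 39, 21]
Tree (level-order array): [31, 14, 35, None, 30, None, 44, 23, None, 39, None, 21]
Rule: An internal node has at least one child.
Per-node child counts:
  node 31: 2 child(ren)
  node 14: 1 child(ren)
  node 30: 1 child(ren)
  node 23: 1 child(ren)
  node 21: 0 child(ren)
  node 35: 1 child(ren)
  node 44: 1 child(ren)
  node 39: 0 child(ren)
Matching nodes: [31, 14, 30, 23, 35, 44]
Count of internal (non-leaf) nodes: 6


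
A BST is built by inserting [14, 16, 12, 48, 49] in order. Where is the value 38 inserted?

Starting tree (level order): [14, 12, 16, None, None, None, 48, None, 49]
Insertion path: 14 -> 16 -> 48
Result: insert 38 as left child of 48
Final tree (level order): [14, 12, 16, None, None, None, 48, 38, 49]


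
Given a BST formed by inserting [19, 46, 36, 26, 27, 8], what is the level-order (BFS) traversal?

Tree insertion order: [19, 46, 36, 26, 27, 8]
Tree (level-order array): [19, 8, 46, None, None, 36, None, 26, None, None, 27]
BFS from the root, enqueuing left then right child of each popped node:
  queue [19] -> pop 19, enqueue [8, 46], visited so far: [19]
  queue [8, 46] -> pop 8, enqueue [none], visited so far: [19, 8]
  queue [46] -> pop 46, enqueue [36], visited so far: [19, 8, 46]
  queue [36] -> pop 36, enqueue [26], visited so far: [19, 8, 46, 36]
  queue [26] -> pop 26, enqueue [27], visited so far: [19, 8, 46, 36, 26]
  queue [27] -> pop 27, enqueue [none], visited so far: [19, 8, 46, 36, 26, 27]
Result: [19, 8, 46, 36, 26, 27]


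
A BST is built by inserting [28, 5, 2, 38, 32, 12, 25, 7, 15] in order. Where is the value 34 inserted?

Starting tree (level order): [28, 5, 38, 2, 12, 32, None, None, None, 7, 25, None, None, None, None, 15]
Insertion path: 28 -> 38 -> 32
Result: insert 34 as right child of 32
Final tree (level order): [28, 5, 38, 2, 12, 32, None, None, None, 7, 25, None, 34, None, None, 15]


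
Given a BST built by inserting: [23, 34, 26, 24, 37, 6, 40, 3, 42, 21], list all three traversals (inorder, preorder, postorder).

Tree insertion order: [23, 34, 26, 24, 37, 6, 40, 3, 42, 21]
Tree (level-order array): [23, 6, 34, 3, 21, 26, 37, None, None, None, None, 24, None, None, 40, None, None, None, 42]
Inorder (L, root, R): [3, 6, 21, 23, 24, 26, 34, 37, 40, 42]
Preorder (root, L, R): [23, 6, 3, 21, 34, 26, 24, 37, 40, 42]
Postorder (L, R, root): [3, 21, 6, 24, 26, 42, 40, 37, 34, 23]


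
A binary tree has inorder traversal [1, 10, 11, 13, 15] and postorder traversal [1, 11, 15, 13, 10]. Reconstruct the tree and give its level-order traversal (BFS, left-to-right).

Inorder:   [1, 10, 11, 13, 15]
Postorder: [1, 11, 15, 13, 10]
Algorithm: postorder visits root last, so walk postorder right-to-left;
each value is the root of the current inorder slice — split it at that
value, recurse on the right subtree first, then the left.
Recursive splits:
  root=10; inorder splits into left=[1], right=[11, 13, 15]
  root=13; inorder splits into left=[11], right=[15]
  root=15; inorder splits into left=[], right=[]
  root=11; inorder splits into left=[], right=[]
  root=1; inorder splits into left=[], right=[]
Reconstructed level-order: [10, 1, 13, 11, 15]


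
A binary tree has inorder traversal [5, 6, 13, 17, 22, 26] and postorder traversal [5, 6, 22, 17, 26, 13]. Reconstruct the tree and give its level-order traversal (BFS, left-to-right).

Inorder:   [5, 6, 13, 17, 22, 26]
Postorder: [5, 6, 22, 17, 26, 13]
Algorithm: postorder visits root last, so walk postorder right-to-left;
each value is the root of the current inorder slice — split it at that
value, recurse on the right subtree first, then the left.
Recursive splits:
  root=13; inorder splits into left=[5, 6], right=[17, 22, 26]
  root=26; inorder splits into left=[17, 22], right=[]
  root=17; inorder splits into left=[], right=[22]
  root=22; inorder splits into left=[], right=[]
  root=6; inorder splits into left=[5], right=[]
  root=5; inorder splits into left=[], right=[]
Reconstructed level-order: [13, 6, 26, 5, 17, 22]


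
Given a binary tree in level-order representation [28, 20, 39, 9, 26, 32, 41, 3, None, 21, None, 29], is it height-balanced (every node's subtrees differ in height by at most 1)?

Tree (level-order array): [28, 20, 39, 9, 26, 32, 41, 3, None, 21, None, 29]
Definition: a tree is height-balanced if, at every node, |h(left) - h(right)| <= 1 (empty subtree has height -1).
Bottom-up per-node check:
  node 3: h_left=-1, h_right=-1, diff=0 [OK], height=0
  node 9: h_left=0, h_right=-1, diff=1 [OK], height=1
  node 21: h_left=-1, h_right=-1, diff=0 [OK], height=0
  node 26: h_left=0, h_right=-1, diff=1 [OK], height=1
  node 20: h_left=1, h_right=1, diff=0 [OK], height=2
  node 29: h_left=-1, h_right=-1, diff=0 [OK], height=0
  node 32: h_left=0, h_right=-1, diff=1 [OK], height=1
  node 41: h_left=-1, h_right=-1, diff=0 [OK], height=0
  node 39: h_left=1, h_right=0, diff=1 [OK], height=2
  node 28: h_left=2, h_right=2, diff=0 [OK], height=3
All nodes satisfy the balance condition.
Result: Balanced


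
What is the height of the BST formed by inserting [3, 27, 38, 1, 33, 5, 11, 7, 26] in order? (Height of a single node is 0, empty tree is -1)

Insertion order: [3, 27, 38, 1, 33, 5, 11, 7, 26]
Tree (level-order array): [3, 1, 27, None, None, 5, 38, None, 11, 33, None, 7, 26]
Compute height bottom-up (empty subtree = -1):
  height(1) = 1 + max(-1, -1) = 0
  height(7) = 1 + max(-1, -1) = 0
  height(26) = 1 + max(-1, -1) = 0
  height(11) = 1 + max(0, 0) = 1
  height(5) = 1 + max(-1, 1) = 2
  height(33) = 1 + max(-1, -1) = 0
  height(38) = 1 + max(0, -1) = 1
  height(27) = 1 + max(2, 1) = 3
  height(3) = 1 + max(0, 3) = 4
Height = 4


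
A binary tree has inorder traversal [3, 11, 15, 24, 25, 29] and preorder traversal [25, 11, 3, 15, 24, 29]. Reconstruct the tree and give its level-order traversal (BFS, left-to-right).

Inorder:  [3, 11, 15, 24, 25, 29]
Preorder: [25, 11, 3, 15, 24, 29]
Algorithm: preorder visits root first, so consume preorder in order;
for each root, split the current inorder slice at that value into
left-subtree inorder and right-subtree inorder, then recurse.
Recursive splits:
  root=25; inorder splits into left=[3, 11, 15, 24], right=[29]
  root=11; inorder splits into left=[3], right=[15, 24]
  root=3; inorder splits into left=[], right=[]
  root=15; inorder splits into left=[], right=[24]
  root=24; inorder splits into left=[], right=[]
  root=29; inorder splits into left=[], right=[]
Reconstructed level-order: [25, 11, 29, 3, 15, 24]


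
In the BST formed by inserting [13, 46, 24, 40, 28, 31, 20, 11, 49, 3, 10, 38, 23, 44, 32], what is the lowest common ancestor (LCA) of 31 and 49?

Tree insertion order: [13, 46, 24, 40, 28, 31, 20, 11, 49, 3, 10, 38, 23, 44, 32]
Tree (level-order array): [13, 11, 46, 3, None, 24, 49, None, 10, 20, 40, None, None, None, None, None, 23, 28, 44, None, None, None, 31, None, None, None, 38, 32]
In a BST, the LCA of p=31, q=49 is the first node v on the
root-to-leaf path with p <= v <= q (go left if both < v, right if both > v).
Walk from root:
  at 13: both 31 and 49 > 13, go right
  at 46: 31 <= 46 <= 49, this is the LCA
LCA = 46


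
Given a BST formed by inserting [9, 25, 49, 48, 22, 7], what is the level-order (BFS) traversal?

Tree insertion order: [9, 25, 49, 48, 22, 7]
Tree (level-order array): [9, 7, 25, None, None, 22, 49, None, None, 48]
BFS from the root, enqueuing left then right child of each popped node:
  queue [9] -> pop 9, enqueue [7, 25], visited so far: [9]
  queue [7, 25] -> pop 7, enqueue [none], visited so far: [9, 7]
  queue [25] -> pop 25, enqueue [22, 49], visited so far: [9, 7, 25]
  queue [22, 49] -> pop 22, enqueue [none], visited so far: [9, 7, 25, 22]
  queue [49] -> pop 49, enqueue [48], visited so far: [9, 7, 25, 22, 49]
  queue [48] -> pop 48, enqueue [none], visited so far: [9, 7, 25, 22, 49, 48]
Result: [9, 7, 25, 22, 49, 48]


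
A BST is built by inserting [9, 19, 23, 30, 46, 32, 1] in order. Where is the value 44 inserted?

Starting tree (level order): [9, 1, 19, None, None, None, 23, None, 30, None, 46, 32]
Insertion path: 9 -> 19 -> 23 -> 30 -> 46 -> 32
Result: insert 44 as right child of 32
Final tree (level order): [9, 1, 19, None, None, None, 23, None, 30, None, 46, 32, None, None, 44]


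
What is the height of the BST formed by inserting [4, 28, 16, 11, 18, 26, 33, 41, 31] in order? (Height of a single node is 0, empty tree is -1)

Insertion order: [4, 28, 16, 11, 18, 26, 33, 41, 31]
Tree (level-order array): [4, None, 28, 16, 33, 11, 18, 31, 41, None, None, None, 26]
Compute height bottom-up (empty subtree = -1):
  height(11) = 1 + max(-1, -1) = 0
  height(26) = 1 + max(-1, -1) = 0
  height(18) = 1 + max(-1, 0) = 1
  height(16) = 1 + max(0, 1) = 2
  height(31) = 1 + max(-1, -1) = 0
  height(41) = 1 + max(-1, -1) = 0
  height(33) = 1 + max(0, 0) = 1
  height(28) = 1 + max(2, 1) = 3
  height(4) = 1 + max(-1, 3) = 4
Height = 4


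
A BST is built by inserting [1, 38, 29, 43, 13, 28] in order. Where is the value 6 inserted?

Starting tree (level order): [1, None, 38, 29, 43, 13, None, None, None, None, 28]
Insertion path: 1 -> 38 -> 29 -> 13
Result: insert 6 as left child of 13
Final tree (level order): [1, None, 38, 29, 43, 13, None, None, None, 6, 28]


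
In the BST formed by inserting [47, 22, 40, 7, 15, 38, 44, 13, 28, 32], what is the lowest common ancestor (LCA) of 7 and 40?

Tree insertion order: [47, 22, 40, 7, 15, 38, 44, 13, 28, 32]
Tree (level-order array): [47, 22, None, 7, 40, None, 15, 38, 44, 13, None, 28, None, None, None, None, None, None, 32]
In a BST, the LCA of p=7, q=40 is the first node v on the
root-to-leaf path with p <= v <= q (go left if both < v, right if both > v).
Walk from root:
  at 47: both 7 and 40 < 47, go left
  at 22: 7 <= 22 <= 40, this is the LCA
LCA = 22


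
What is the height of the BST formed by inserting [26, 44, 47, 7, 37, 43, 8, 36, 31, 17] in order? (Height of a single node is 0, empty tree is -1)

Insertion order: [26, 44, 47, 7, 37, 43, 8, 36, 31, 17]
Tree (level-order array): [26, 7, 44, None, 8, 37, 47, None, 17, 36, 43, None, None, None, None, 31]
Compute height bottom-up (empty subtree = -1):
  height(17) = 1 + max(-1, -1) = 0
  height(8) = 1 + max(-1, 0) = 1
  height(7) = 1 + max(-1, 1) = 2
  height(31) = 1 + max(-1, -1) = 0
  height(36) = 1 + max(0, -1) = 1
  height(43) = 1 + max(-1, -1) = 0
  height(37) = 1 + max(1, 0) = 2
  height(47) = 1 + max(-1, -1) = 0
  height(44) = 1 + max(2, 0) = 3
  height(26) = 1 + max(2, 3) = 4
Height = 4


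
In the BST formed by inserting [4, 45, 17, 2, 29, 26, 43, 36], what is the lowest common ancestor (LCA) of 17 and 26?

Tree insertion order: [4, 45, 17, 2, 29, 26, 43, 36]
Tree (level-order array): [4, 2, 45, None, None, 17, None, None, 29, 26, 43, None, None, 36]
In a BST, the LCA of p=17, q=26 is the first node v on the
root-to-leaf path with p <= v <= q (go left if both < v, right if both > v).
Walk from root:
  at 4: both 17 and 26 > 4, go right
  at 45: both 17 and 26 < 45, go left
  at 17: 17 <= 17 <= 26, this is the LCA
LCA = 17


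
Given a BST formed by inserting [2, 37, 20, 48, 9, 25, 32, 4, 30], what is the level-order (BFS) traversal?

Tree insertion order: [2, 37, 20, 48, 9, 25, 32, 4, 30]
Tree (level-order array): [2, None, 37, 20, 48, 9, 25, None, None, 4, None, None, 32, None, None, 30]
BFS from the root, enqueuing left then right child of each popped node:
  queue [2] -> pop 2, enqueue [37], visited so far: [2]
  queue [37] -> pop 37, enqueue [20, 48], visited so far: [2, 37]
  queue [20, 48] -> pop 20, enqueue [9, 25], visited so far: [2, 37, 20]
  queue [48, 9, 25] -> pop 48, enqueue [none], visited so far: [2, 37, 20, 48]
  queue [9, 25] -> pop 9, enqueue [4], visited so far: [2, 37, 20, 48, 9]
  queue [25, 4] -> pop 25, enqueue [32], visited so far: [2, 37, 20, 48, 9, 25]
  queue [4, 32] -> pop 4, enqueue [none], visited so far: [2, 37, 20, 48, 9, 25, 4]
  queue [32] -> pop 32, enqueue [30], visited so far: [2, 37, 20, 48, 9, 25, 4, 32]
  queue [30] -> pop 30, enqueue [none], visited so far: [2, 37, 20, 48, 9, 25, 4, 32, 30]
Result: [2, 37, 20, 48, 9, 25, 4, 32, 30]


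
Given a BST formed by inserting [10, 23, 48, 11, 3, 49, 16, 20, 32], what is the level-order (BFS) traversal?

Tree insertion order: [10, 23, 48, 11, 3, 49, 16, 20, 32]
Tree (level-order array): [10, 3, 23, None, None, 11, 48, None, 16, 32, 49, None, 20]
BFS from the root, enqueuing left then right child of each popped node:
  queue [10] -> pop 10, enqueue [3, 23], visited so far: [10]
  queue [3, 23] -> pop 3, enqueue [none], visited so far: [10, 3]
  queue [23] -> pop 23, enqueue [11, 48], visited so far: [10, 3, 23]
  queue [11, 48] -> pop 11, enqueue [16], visited so far: [10, 3, 23, 11]
  queue [48, 16] -> pop 48, enqueue [32, 49], visited so far: [10, 3, 23, 11, 48]
  queue [16, 32, 49] -> pop 16, enqueue [20], visited so far: [10, 3, 23, 11, 48, 16]
  queue [32, 49, 20] -> pop 32, enqueue [none], visited so far: [10, 3, 23, 11, 48, 16, 32]
  queue [49, 20] -> pop 49, enqueue [none], visited so far: [10, 3, 23, 11, 48, 16, 32, 49]
  queue [20] -> pop 20, enqueue [none], visited so far: [10, 3, 23, 11, 48, 16, 32, 49, 20]
Result: [10, 3, 23, 11, 48, 16, 32, 49, 20]


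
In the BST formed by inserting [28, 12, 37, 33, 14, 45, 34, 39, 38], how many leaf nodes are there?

Tree built from: [28, 12, 37, 33, 14, 45, 34, 39, 38]
Tree (level-order array): [28, 12, 37, None, 14, 33, 45, None, None, None, 34, 39, None, None, None, 38]
Rule: A leaf has 0 children.
Per-node child counts:
  node 28: 2 child(ren)
  node 12: 1 child(ren)
  node 14: 0 child(ren)
  node 37: 2 child(ren)
  node 33: 1 child(ren)
  node 34: 0 child(ren)
  node 45: 1 child(ren)
  node 39: 1 child(ren)
  node 38: 0 child(ren)
Matching nodes: [14, 34, 38]
Count of leaf nodes: 3


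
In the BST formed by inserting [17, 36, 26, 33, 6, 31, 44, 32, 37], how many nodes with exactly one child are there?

Tree built from: [17, 36, 26, 33, 6, 31, 44, 32, 37]
Tree (level-order array): [17, 6, 36, None, None, 26, 44, None, 33, 37, None, 31, None, None, None, None, 32]
Rule: These are nodes with exactly 1 non-null child.
Per-node child counts:
  node 17: 2 child(ren)
  node 6: 0 child(ren)
  node 36: 2 child(ren)
  node 26: 1 child(ren)
  node 33: 1 child(ren)
  node 31: 1 child(ren)
  node 32: 0 child(ren)
  node 44: 1 child(ren)
  node 37: 0 child(ren)
Matching nodes: [26, 33, 31, 44]
Count of nodes with exactly one child: 4


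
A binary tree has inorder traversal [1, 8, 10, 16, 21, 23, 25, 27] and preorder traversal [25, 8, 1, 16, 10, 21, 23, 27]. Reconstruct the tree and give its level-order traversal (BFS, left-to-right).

Inorder:  [1, 8, 10, 16, 21, 23, 25, 27]
Preorder: [25, 8, 1, 16, 10, 21, 23, 27]
Algorithm: preorder visits root first, so consume preorder in order;
for each root, split the current inorder slice at that value into
left-subtree inorder and right-subtree inorder, then recurse.
Recursive splits:
  root=25; inorder splits into left=[1, 8, 10, 16, 21, 23], right=[27]
  root=8; inorder splits into left=[1], right=[10, 16, 21, 23]
  root=1; inorder splits into left=[], right=[]
  root=16; inorder splits into left=[10], right=[21, 23]
  root=10; inorder splits into left=[], right=[]
  root=21; inorder splits into left=[], right=[23]
  root=23; inorder splits into left=[], right=[]
  root=27; inorder splits into left=[], right=[]
Reconstructed level-order: [25, 8, 27, 1, 16, 10, 21, 23]


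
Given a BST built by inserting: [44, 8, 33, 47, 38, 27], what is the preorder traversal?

Tree insertion order: [44, 8, 33, 47, 38, 27]
Tree (level-order array): [44, 8, 47, None, 33, None, None, 27, 38]
Preorder traversal: [44, 8, 33, 27, 38, 47]


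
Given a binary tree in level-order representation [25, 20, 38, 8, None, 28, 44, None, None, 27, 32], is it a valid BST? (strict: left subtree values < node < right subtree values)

Level-order array: [25, 20, 38, 8, None, 28, 44, None, None, 27, 32]
Validate using subtree bounds (lo, hi): at each node, require lo < value < hi,
then recurse left with hi=value and right with lo=value.
Preorder trace (stopping at first violation):
  at node 25 with bounds (-inf, +inf): OK
  at node 20 with bounds (-inf, 25): OK
  at node 8 with bounds (-inf, 20): OK
  at node 38 with bounds (25, +inf): OK
  at node 28 with bounds (25, 38): OK
  at node 27 with bounds (25, 28): OK
  at node 32 with bounds (28, 38): OK
  at node 44 with bounds (38, +inf): OK
No violation found at any node.
Result: Valid BST


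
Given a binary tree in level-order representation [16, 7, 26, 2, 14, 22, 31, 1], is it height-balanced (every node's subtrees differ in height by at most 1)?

Tree (level-order array): [16, 7, 26, 2, 14, 22, 31, 1]
Definition: a tree is height-balanced if, at every node, |h(left) - h(right)| <= 1 (empty subtree has height -1).
Bottom-up per-node check:
  node 1: h_left=-1, h_right=-1, diff=0 [OK], height=0
  node 2: h_left=0, h_right=-1, diff=1 [OK], height=1
  node 14: h_left=-1, h_right=-1, diff=0 [OK], height=0
  node 7: h_left=1, h_right=0, diff=1 [OK], height=2
  node 22: h_left=-1, h_right=-1, diff=0 [OK], height=0
  node 31: h_left=-1, h_right=-1, diff=0 [OK], height=0
  node 26: h_left=0, h_right=0, diff=0 [OK], height=1
  node 16: h_left=2, h_right=1, diff=1 [OK], height=3
All nodes satisfy the balance condition.
Result: Balanced


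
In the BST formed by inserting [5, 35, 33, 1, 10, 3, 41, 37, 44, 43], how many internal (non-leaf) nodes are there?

Tree built from: [5, 35, 33, 1, 10, 3, 41, 37, 44, 43]
Tree (level-order array): [5, 1, 35, None, 3, 33, 41, None, None, 10, None, 37, 44, None, None, None, None, 43]
Rule: An internal node has at least one child.
Per-node child counts:
  node 5: 2 child(ren)
  node 1: 1 child(ren)
  node 3: 0 child(ren)
  node 35: 2 child(ren)
  node 33: 1 child(ren)
  node 10: 0 child(ren)
  node 41: 2 child(ren)
  node 37: 0 child(ren)
  node 44: 1 child(ren)
  node 43: 0 child(ren)
Matching nodes: [5, 1, 35, 33, 41, 44]
Count of internal (non-leaf) nodes: 6


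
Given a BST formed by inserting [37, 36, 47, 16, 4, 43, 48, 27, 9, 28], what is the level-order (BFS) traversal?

Tree insertion order: [37, 36, 47, 16, 4, 43, 48, 27, 9, 28]
Tree (level-order array): [37, 36, 47, 16, None, 43, 48, 4, 27, None, None, None, None, None, 9, None, 28]
BFS from the root, enqueuing left then right child of each popped node:
  queue [37] -> pop 37, enqueue [36, 47], visited so far: [37]
  queue [36, 47] -> pop 36, enqueue [16], visited so far: [37, 36]
  queue [47, 16] -> pop 47, enqueue [43, 48], visited so far: [37, 36, 47]
  queue [16, 43, 48] -> pop 16, enqueue [4, 27], visited so far: [37, 36, 47, 16]
  queue [43, 48, 4, 27] -> pop 43, enqueue [none], visited so far: [37, 36, 47, 16, 43]
  queue [48, 4, 27] -> pop 48, enqueue [none], visited so far: [37, 36, 47, 16, 43, 48]
  queue [4, 27] -> pop 4, enqueue [9], visited so far: [37, 36, 47, 16, 43, 48, 4]
  queue [27, 9] -> pop 27, enqueue [28], visited so far: [37, 36, 47, 16, 43, 48, 4, 27]
  queue [9, 28] -> pop 9, enqueue [none], visited so far: [37, 36, 47, 16, 43, 48, 4, 27, 9]
  queue [28] -> pop 28, enqueue [none], visited so far: [37, 36, 47, 16, 43, 48, 4, 27, 9, 28]
Result: [37, 36, 47, 16, 43, 48, 4, 27, 9, 28]


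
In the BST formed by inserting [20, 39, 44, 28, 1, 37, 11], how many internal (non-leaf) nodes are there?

Tree built from: [20, 39, 44, 28, 1, 37, 11]
Tree (level-order array): [20, 1, 39, None, 11, 28, 44, None, None, None, 37]
Rule: An internal node has at least one child.
Per-node child counts:
  node 20: 2 child(ren)
  node 1: 1 child(ren)
  node 11: 0 child(ren)
  node 39: 2 child(ren)
  node 28: 1 child(ren)
  node 37: 0 child(ren)
  node 44: 0 child(ren)
Matching nodes: [20, 1, 39, 28]
Count of internal (non-leaf) nodes: 4


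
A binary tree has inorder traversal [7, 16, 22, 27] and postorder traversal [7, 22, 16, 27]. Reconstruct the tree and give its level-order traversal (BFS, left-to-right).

Inorder:   [7, 16, 22, 27]
Postorder: [7, 22, 16, 27]
Algorithm: postorder visits root last, so walk postorder right-to-left;
each value is the root of the current inorder slice — split it at that
value, recurse on the right subtree first, then the left.
Recursive splits:
  root=27; inorder splits into left=[7, 16, 22], right=[]
  root=16; inorder splits into left=[7], right=[22]
  root=22; inorder splits into left=[], right=[]
  root=7; inorder splits into left=[], right=[]
Reconstructed level-order: [27, 16, 7, 22]


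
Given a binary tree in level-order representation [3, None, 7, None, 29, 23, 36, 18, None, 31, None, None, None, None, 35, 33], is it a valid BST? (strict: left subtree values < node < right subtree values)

Level-order array: [3, None, 7, None, 29, 23, 36, 18, None, 31, None, None, None, None, 35, 33]
Validate using subtree bounds (lo, hi): at each node, require lo < value < hi,
then recurse left with hi=value and right with lo=value.
Preorder trace (stopping at first violation):
  at node 3 with bounds (-inf, +inf): OK
  at node 7 with bounds (3, +inf): OK
  at node 29 with bounds (7, +inf): OK
  at node 23 with bounds (7, 29): OK
  at node 18 with bounds (7, 23): OK
  at node 36 with bounds (29, +inf): OK
  at node 31 with bounds (29, 36): OK
  at node 35 with bounds (31, 36): OK
  at node 33 with bounds (31, 35): OK
No violation found at any node.
Result: Valid BST


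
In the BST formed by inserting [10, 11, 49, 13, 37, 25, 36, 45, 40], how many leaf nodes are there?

Tree built from: [10, 11, 49, 13, 37, 25, 36, 45, 40]
Tree (level-order array): [10, None, 11, None, 49, 13, None, None, 37, 25, 45, None, 36, 40]
Rule: A leaf has 0 children.
Per-node child counts:
  node 10: 1 child(ren)
  node 11: 1 child(ren)
  node 49: 1 child(ren)
  node 13: 1 child(ren)
  node 37: 2 child(ren)
  node 25: 1 child(ren)
  node 36: 0 child(ren)
  node 45: 1 child(ren)
  node 40: 0 child(ren)
Matching nodes: [36, 40]
Count of leaf nodes: 2


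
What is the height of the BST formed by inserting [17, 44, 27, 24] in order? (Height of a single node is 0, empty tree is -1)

Insertion order: [17, 44, 27, 24]
Tree (level-order array): [17, None, 44, 27, None, 24]
Compute height bottom-up (empty subtree = -1):
  height(24) = 1 + max(-1, -1) = 0
  height(27) = 1 + max(0, -1) = 1
  height(44) = 1 + max(1, -1) = 2
  height(17) = 1 + max(-1, 2) = 3
Height = 3


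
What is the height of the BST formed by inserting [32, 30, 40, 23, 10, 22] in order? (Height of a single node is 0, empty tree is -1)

Insertion order: [32, 30, 40, 23, 10, 22]
Tree (level-order array): [32, 30, 40, 23, None, None, None, 10, None, None, 22]
Compute height bottom-up (empty subtree = -1):
  height(22) = 1 + max(-1, -1) = 0
  height(10) = 1 + max(-1, 0) = 1
  height(23) = 1 + max(1, -1) = 2
  height(30) = 1 + max(2, -1) = 3
  height(40) = 1 + max(-1, -1) = 0
  height(32) = 1 + max(3, 0) = 4
Height = 4


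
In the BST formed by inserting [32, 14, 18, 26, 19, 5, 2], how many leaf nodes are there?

Tree built from: [32, 14, 18, 26, 19, 5, 2]
Tree (level-order array): [32, 14, None, 5, 18, 2, None, None, 26, None, None, 19]
Rule: A leaf has 0 children.
Per-node child counts:
  node 32: 1 child(ren)
  node 14: 2 child(ren)
  node 5: 1 child(ren)
  node 2: 0 child(ren)
  node 18: 1 child(ren)
  node 26: 1 child(ren)
  node 19: 0 child(ren)
Matching nodes: [2, 19]
Count of leaf nodes: 2


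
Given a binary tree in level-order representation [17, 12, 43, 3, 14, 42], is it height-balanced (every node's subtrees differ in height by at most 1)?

Tree (level-order array): [17, 12, 43, 3, 14, 42]
Definition: a tree is height-balanced if, at every node, |h(left) - h(right)| <= 1 (empty subtree has height -1).
Bottom-up per-node check:
  node 3: h_left=-1, h_right=-1, diff=0 [OK], height=0
  node 14: h_left=-1, h_right=-1, diff=0 [OK], height=0
  node 12: h_left=0, h_right=0, diff=0 [OK], height=1
  node 42: h_left=-1, h_right=-1, diff=0 [OK], height=0
  node 43: h_left=0, h_right=-1, diff=1 [OK], height=1
  node 17: h_left=1, h_right=1, diff=0 [OK], height=2
All nodes satisfy the balance condition.
Result: Balanced


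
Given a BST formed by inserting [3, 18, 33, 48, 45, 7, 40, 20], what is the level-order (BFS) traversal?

Tree insertion order: [3, 18, 33, 48, 45, 7, 40, 20]
Tree (level-order array): [3, None, 18, 7, 33, None, None, 20, 48, None, None, 45, None, 40]
BFS from the root, enqueuing left then right child of each popped node:
  queue [3] -> pop 3, enqueue [18], visited so far: [3]
  queue [18] -> pop 18, enqueue [7, 33], visited so far: [3, 18]
  queue [7, 33] -> pop 7, enqueue [none], visited so far: [3, 18, 7]
  queue [33] -> pop 33, enqueue [20, 48], visited so far: [3, 18, 7, 33]
  queue [20, 48] -> pop 20, enqueue [none], visited so far: [3, 18, 7, 33, 20]
  queue [48] -> pop 48, enqueue [45], visited so far: [3, 18, 7, 33, 20, 48]
  queue [45] -> pop 45, enqueue [40], visited so far: [3, 18, 7, 33, 20, 48, 45]
  queue [40] -> pop 40, enqueue [none], visited so far: [3, 18, 7, 33, 20, 48, 45, 40]
Result: [3, 18, 7, 33, 20, 48, 45, 40]


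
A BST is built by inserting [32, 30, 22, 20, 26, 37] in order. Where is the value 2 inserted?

Starting tree (level order): [32, 30, 37, 22, None, None, None, 20, 26]
Insertion path: 32 -> 30 -> 22 -> 20
Result: insert 2 as left child of 20
Final tree (level order): [32, 30, 37, 22, None, None, None, 20, 26, 2]


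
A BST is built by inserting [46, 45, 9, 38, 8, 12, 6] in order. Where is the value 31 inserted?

Starting tree (level order): [46, 45, None, 9, None, 8, 38, 6, None, 12]
Insertion path: 46 -> 45 -> 9 -> 38 -> 12
Result: insert 31 as right child of 12
Final tree (level order): [46, 45, None, 9, None, 8, 38, 6, None, 12, None, None, None, None, 31]


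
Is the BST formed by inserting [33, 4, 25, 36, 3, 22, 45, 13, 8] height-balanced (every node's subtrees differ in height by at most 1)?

Tree (level-order array): [33, 4, 36, 3, 25, None, 45, None, None, 22, None, None, None, 13, None, 8]
Definition: a tree is height-balanced if, at every node, |h(left) - h(right)| <= 1 (empty subtree has height -1).
Bottom-up per-node check:
  node 3: h_left=-1, h_right=-1, diff=0 [OK], height=0
  node 8: h_left=-1, h_right=-1, diff=0 [OK], height=0
  node 13: h_left=0, h_right=-1, diff=1 [OK], height=1
  node 22: h_left=1, h_right=-1, diff=2 [FAIL (|1--1|=2 > 1)], height=2
  node 25: h_left=2, h_right=-1, diff=3 [FAIL (|2--1|=3 > 1)], height=3
  node 4: h_left=0, h_right=3, diff=3 [FAIL (|0-3|=3 > 1)], height=4
  node 45: h_left=-1, h_right=-1, diff=0 [OK], height=0
  node 36: h_left=-1, h_right=0, diff=1 [OK], height=1
  node 33: h_left=4, h_right=1, diff=3 [FAIL (|4-1|=3 > 1)], height=5
Node 22 violates the condition: |1 - -1| = 2 > 1.
Result: Not balanced


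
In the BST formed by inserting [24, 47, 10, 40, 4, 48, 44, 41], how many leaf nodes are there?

Tree built from: [24, 47, 10, 40, 4, 48, 44, 41]
Tree (level-order array): [24, 10, 47, 4, None, 40, 48, None, None, None, 44, None, None, 41]
Rule: A leaf has 0 children.
Per-node child counts:
  node 24: 2 child(ren)
  node 10: 1 child(ren)
  node 4: 0 child(ren)
  node 47: 2 child(ren)
  node 40: 1 child(ren)
  node 44: 1 child(ren)
  node 41: 0 child(ren)
  node 48: 0 child(ren)
Matching nodes: [4, 41, 48]
Count of leaf nodes: 3


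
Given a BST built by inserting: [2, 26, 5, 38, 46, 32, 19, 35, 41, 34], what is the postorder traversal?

Tree insertion order: [2, 26, 5, 38, 46, 32, 19, 35, 41, 34]
Tree (level-order array): [2, None, 26, 5, 38, None, 19, 32, 46, None, None, None, 35, 41, None, 34]
Postorder traversal: [19, 5, 34, 35, 32, 41, 46, 38, 26, 2]


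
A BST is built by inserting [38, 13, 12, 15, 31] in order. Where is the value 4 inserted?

Starting tree (level order): [38, 13, None, 12, 15, None, None, None, 31]
Insertion path: 38 -> 13 -> 12
Result: insert 4 as left child of 12
Final tree (level order): [38, 13, None, 12, 15, 4, None, None, 31]


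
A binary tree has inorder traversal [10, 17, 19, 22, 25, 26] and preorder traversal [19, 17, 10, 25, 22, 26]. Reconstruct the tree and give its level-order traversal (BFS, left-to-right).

Inorder:  [10, 17, 19, 22, 25, 26]
Preorder: [19, 17, 10, 25, 22, 26]
Algorithm: preorder visits root first, so consume preorder in order;
for each root, split the current inorder slice at that value into
left-subtree inorder and right-subtree inorder, then recurse.
Recursive splits:
  root=19; inorder splits into left=[10, 17], right=[22, 25, 26]
  root=17; inorder splits into left=[10], right=[]
  root=10; inorder splits into left=[], right=[]
  root=25; inorder splits into left=[22], right=[26]
  root=22; inorder splits into left=[], right=[]
  root=26; inorder splits into left=[], right=[]
Reconstructed level-order: [19, 17, 25, 10, 22, 26]


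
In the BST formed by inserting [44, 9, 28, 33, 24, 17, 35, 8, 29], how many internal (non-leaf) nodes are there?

Tree built from: [44, 9, 28, 33, 24, 17, 35, 8, 29]
Tree (level-order array): [44, 9, None, 8, 28, None, None, 24, 33, 17, None, 29, 35]
Rule: An internal node has at least one child.
Per-node child counts:
  node 44: 1 child(ren)
  node 9: 2 child(ren)
  node 8: 0 child(ren)
  node 28: 2 child(ren)
  node 24: 1 child(ren)
  node 17: 0 child(ren)
  node 33: 2 child(ren)
  node 29: 0 child(ren)
  node 35: 0 child(ren)
Matching nodes: [44, 9, 28, 24, 33]
Count of internal (non-leaf) nodes: 5


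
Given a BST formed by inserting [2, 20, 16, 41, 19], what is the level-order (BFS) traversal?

Tree insertion order: [2, 20, 16, 41, 19]
Tree (level-order array): [2, None, 20, 16, 41, None, 19]
BFS from the root, enqueuing left then right child of each popped node:
  queue [2] -> pop 2, enqueue [20], visited so far: [2]
  queue [20] -> pop 20, enqueue [16, 41], visited so far: [2, 20]
  queue [16, 41] -> pop 16, enqueue [19], visited so far: [2, 20, 16]
  queue [41, 19] -> pop 41, enqueue [none], visited so far: [2, 20, 16, 41]
  queue [19] -> pop 19, enqueue [none], visited so far: [2, 20, 16, 41, 19]
Result: [2, 20, 16, 41, 19]


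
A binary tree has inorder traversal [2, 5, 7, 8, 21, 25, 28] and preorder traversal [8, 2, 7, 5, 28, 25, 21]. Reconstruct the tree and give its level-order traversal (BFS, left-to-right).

Inorder:  [2, 5, 7, 8, 21, 25, 28]
Preorder: [8, 2, 7, 5, 28, 25, 21]
Algorithm: preorder visits root first, so consume preorder in order;
for each root, split the current inorder slice at that value into
left-subtree inorder and right-subtree inorder, then recurse.
Recursive splits:
  root=8; inorder splits into left=[2, 5, 7], right=[21, 25, 28]
  root=2; inorder splits into left=[], right=[5, 7]
  root=7; inorder splits into left=[5], right=[]
  root=5; inorder splits into left=[], right=[]
  root=28; inorder splits into left=[21, 25], right=[]
  root=25; inorder splits into left=[21], right=[]
  root=21; inorder splits into left=[], right=[]
Reconstructed level-order: [8, 2, 28, 7, 25, 5, 21]


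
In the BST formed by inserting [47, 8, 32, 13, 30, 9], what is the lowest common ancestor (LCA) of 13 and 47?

Tree insertion order: [47, 8, 32, 13, 30, 9]
Tree (level-order array): [47, 8, None, None, 32, 13, None, 9, 30]
In a BST, the LCA of p=13, q=47 is the first node v on the
root-to-leaf path with p <= v <= q (go left if both < v, right if both > v).
Walk from root:
  at 47: 13 <= 47 <= 47, this is the LCA
LCA = 47


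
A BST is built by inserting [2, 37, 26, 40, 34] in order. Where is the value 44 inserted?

Starting tree (level order): [2, None, 37, 26, 40, None, 34]
Insertion path: 2 -> 37 -> 40
Result: insert 44 as right child of 40
Final tree (level order): [2, None, 37, 26, 40, None, 34, None, 44]


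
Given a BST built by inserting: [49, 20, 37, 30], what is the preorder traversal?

Tree insertion order: [49, 20, 37, 30]
Tree (level-order array): [49, 20, None, None, 37, 30]
Preorder traversal: [49, 20, 37, 30]


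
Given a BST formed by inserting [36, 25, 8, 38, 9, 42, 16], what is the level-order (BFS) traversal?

Tree insertion order: [36, 25, 8, 38, 9, 42, 16]
Tree (level-order array): [36, 25, 38, 8, None, None, 42, None, 9, None, None, None, 16]
BFS from the root, enqueuing left then right child of each popped node:
  queue [36] -> pop 36, enqueue [25, 38], visited so far: [36]
  queue [25, 38] -> pop 25, enqueue [8], visited so far: [36, 25]
  queue [38, 8] -> pop 38, enqueue [42], visited so far: [36, 25, 38]
  queue [8, 42] -> pop 8, enqueue [9], visited so far: [36, 25, 38, 8]
  queue [42, 9] -> pop 42, enqueue [none], visited so far: [36, 25, 38, 8, 42]
  queue [9] -> pop 9, enqueue [16], visited so far: [36, 25, 38, 8, 42, 9]
  queue [16] -> pop 16, enqueue [none], visited so far: [36, 25, 38, 8, 42, 9, 16]
Result: [36, 25, 38, 8, 42, 9, 16]


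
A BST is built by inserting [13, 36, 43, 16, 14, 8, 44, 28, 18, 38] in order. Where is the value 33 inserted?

Starting tree (level order): [13, 8, 36, None, None, 16, 43, 14, 28, 38, 44, None, None, 18]
Insertion path: 13 -> 36 -> 16 -> 28
Result: insert 33 as right child of 28
Final tree (level order): [13, 8, 36, None, None, 16, 43, 14, 28, 38, 44, None, None, 18, 33]


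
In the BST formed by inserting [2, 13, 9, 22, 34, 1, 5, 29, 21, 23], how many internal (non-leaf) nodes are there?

Tree built from: [2, 13, 9, 22, 34, 1, 5, 29, 21, 23]
Tree (level-order array): [2, 1, 13, None, None, 9, 22, 5, None, 21, 34, None, None, None, None, 29, None, 23]
Rule: An internal node has at least one child.
Per-node child counts:
  node 2: 2 child(ren)
  node 1: 0 child(ren)
  node 13: 2 child(ren)
  node 9: 1 child(ren)
  node 5: 0 child(ren)
  node 22: 2 child(ren)
  node 21: 0 child(ren)
  node 34: 1 child(ren)
  node 29: 1 child(ren)
  node 23: 0 child(ren)
Matching nodes: [2, 13, 9, 22, 34, 29]
Count of internal (non-leaf) nodes: 6


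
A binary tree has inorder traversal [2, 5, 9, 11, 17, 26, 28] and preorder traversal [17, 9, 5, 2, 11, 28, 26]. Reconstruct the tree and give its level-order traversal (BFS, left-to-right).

Inorder:  [2, 5, 9, 11, 17, 26, 28]
Preorder: [17, 9, 5, 2, 11, 28, 26]
Algorithm: preorder visits root first, so consume preorder in order;
for each root, split the current inorder slice at that value into
left-subtree inorder and right-subtree inorder, then recurse.
Recursive splits:
  root=17; inorder splits into left=[2, 5, 9, 11], right=[26, 28]
  root=9; inorder splits into left=[2, 5], right=[11]
  root=5; inorder splits into left=[2], right=[]
  root=2; inorder splits into left=[], right=[]
  root=11; inorder splits into left=[], right=[]
  root=28; inorder splits into left=[26], right=[]
  root=26; inorder splits into left=[], right=[]
Reconstructed level-order: [17, 9, 28, 5, 11, 26, 2]
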